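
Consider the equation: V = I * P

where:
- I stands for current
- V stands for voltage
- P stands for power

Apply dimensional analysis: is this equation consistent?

No

I (current) has dimensions [I].
V (voltage) has dimensions [I^-1 L^2 M T^-3].
P (power) has dimensions [L^2 M T^-3].

Left side: [I^-1 L^2 M T^-3]
Right side: [I L^2 M T^-3]

The two sides have different dimensions, so the equation is NOT dimensionally consistent.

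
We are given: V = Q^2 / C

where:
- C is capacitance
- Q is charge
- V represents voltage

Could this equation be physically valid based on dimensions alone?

No

C (capacitance) has dimensions [I^2 L^-2 M^-1 T^4].
Q (charge) has dimensions [I T].
V (voltage) has dimensions [I^-1 L^2 M T^-3].

Left side: [I^-1 L^2 M T^-3]
Right side: [L^2 M T^-2]

The two sides have different dimensions, so the equation is NOT dimensionally consistent.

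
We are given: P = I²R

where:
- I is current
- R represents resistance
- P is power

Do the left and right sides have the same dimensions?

Yes

I (current) has dimensions [I].
R (resistance) has dimensions [I^-2 L^2 M T^-3].
P (power) has dimensions [L^2 M T^-3].

Left side: [L^2 M T^-3]
Right side: [L^2 M T^-3]

Both sides have the same dimensions, so the equation is dimensionally consistent.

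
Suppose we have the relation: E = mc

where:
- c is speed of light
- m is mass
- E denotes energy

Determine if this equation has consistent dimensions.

No

c (speed of light) has dimensions [L T^-1].
m (mass) has dimensions [M].
E (energy) has dimensions [L^2 M T^-2].

Left side: [L^2 M T^-2]
Right side: [L M T^-1]

The two sides have different dimensions, so the equation is NOT dimensionally consistent.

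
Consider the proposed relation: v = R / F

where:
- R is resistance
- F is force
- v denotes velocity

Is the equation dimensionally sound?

No

R (resistance) has dimensions [I^-2 L^2 M T^-3].
F (force) has dimensions [L M T^-2].
v (velocity) has dimensions [L T^-1].

Left side: [L T^-1]
Right side: [I^-2 L T^-1]

The two sides have different dimensions, so the equation is NOT dimensionally consistent.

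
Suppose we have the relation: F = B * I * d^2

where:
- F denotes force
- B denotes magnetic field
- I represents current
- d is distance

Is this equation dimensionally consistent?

No

F (force) has dimensions [L M T^-2].
B (magnetic field) has dimensions [I^-1 M T^-2].
I (current) has dimensions [I].
d (distance) has dimensions [L].

Left side: [L M T^-2]
Right side: [L^2 M T^-2]

The two sides have different dimensions, so the equation is NOT dimensionally consistent.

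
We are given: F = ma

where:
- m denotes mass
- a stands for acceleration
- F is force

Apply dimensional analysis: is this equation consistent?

Yes

m (mass) has dimensions [M].
a (acceleration) has dimensions [L T^-2].
F (force) has dimensions [L M T^-2].

Left side: [L M T^-2]
Right side: [L M T^-2]

Both sides have the same dimensions, so the equation is dimensionally consistent.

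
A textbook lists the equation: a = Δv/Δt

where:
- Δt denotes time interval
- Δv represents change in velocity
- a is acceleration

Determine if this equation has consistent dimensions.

Yes

Δt (time interval) has dimensions [T].
Δv (change in velocity) has dimensions [L T^-1].
a (acceleration) has dimensions [L T^-2].

Left side: [L T^-2]
Right side: [L T^-2]

Both sides have the same dimensions, so the equation is dimensionally consistent.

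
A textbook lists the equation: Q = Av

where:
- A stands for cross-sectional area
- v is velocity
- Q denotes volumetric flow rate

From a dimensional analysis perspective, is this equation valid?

Yes

A (cross-sectional area) has dimensions [L^2].
v (velocity) has dimensions [L T^-1].
Q (volumetric flow rate) has dimensions [L^3 T^-1].

Left side: [L^3 T^-1]
Right side: [L^3 T^-1]

Both sides have the same dimensions, so the equation is dimensionally consistent.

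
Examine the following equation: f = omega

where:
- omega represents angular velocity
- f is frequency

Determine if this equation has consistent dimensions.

Yes

omega (angular velocity) has dimensions [T^-1].
f (frequency) has dimensions [T^-1].

Left side: [T^-1]
Right side: [T^-1]

Both sides have the same dimensions, so the equation is dimensionally consistent.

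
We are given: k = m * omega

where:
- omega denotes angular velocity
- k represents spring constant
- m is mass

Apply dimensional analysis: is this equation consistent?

No

omega (angular velocity) has dimensions [T^-1].
k (spring constant) has dimensions [M T^-2].
m (mass) has dimensions [M].

Left side: [M T^-2]
Right side: [M T^-1]

The two sides have different dimensions, so the equation is NOT dimensionally consistent.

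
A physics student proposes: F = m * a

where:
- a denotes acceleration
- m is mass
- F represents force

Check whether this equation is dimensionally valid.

Yes

a (acceleration) has dimensions [L T^-2].
m (mass) has dimensions [M].
F (force) has dimensions [L M T^-2].

Left side: [L M T^-2]
Right side: [L M T^-2]

Both sides have the same dimensions, so the equation is dimensionally consistent.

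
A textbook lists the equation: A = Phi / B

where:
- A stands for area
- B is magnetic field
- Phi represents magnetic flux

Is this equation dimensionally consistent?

Yes

A (area) has dimensions [L^2].
B (magnetic field) has dimensions [I^-1 M T^-2].
Phi (magnetic flux) has dimensions [I^-1 L^2 M T^-2].

Left side: [L^2]
Right side: [L^2]

Both sides have the same dimensions, so the equation is dimensionally consistent.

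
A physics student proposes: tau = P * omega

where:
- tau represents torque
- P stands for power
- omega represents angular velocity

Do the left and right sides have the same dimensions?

No

tau (torque) has dimensions [L^2 M T^-2].
P (power) has dimensions [L^2 M T^-3].
omega (angular velocity) has dimensions [T^-1].

Left side: [L^2 M T^-2]
Right side: [L^2 M T^-4]

The two sides have different dimensions, so the equation is NOT dimensionally consistent.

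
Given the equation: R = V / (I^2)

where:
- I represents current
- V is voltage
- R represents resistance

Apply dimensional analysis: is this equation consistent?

No

I (current) has dimensions [I].
V (voltage) has dimensions [I^-1 L^2 M T^-3].
R (resistance) has dimensions [I^-2 L^2 M T^-3].

Left side: [I^-2 L^2 M T^-3]
Right side: [I^-3 L^2 M T^-3]

The two sides have different dimensions, so the equation is NOT dimensionally consistent.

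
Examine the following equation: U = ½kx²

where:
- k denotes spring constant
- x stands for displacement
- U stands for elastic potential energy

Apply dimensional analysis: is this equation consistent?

Yes

k (spring constant) has dimensions [M T^-2].
x (displacement) has dimensions [L].
U (elastic potential energy) has dimensions [L^2 M T^-2].

Left side: [L^2 M T^-2]
Right side: [L^2 M T^-2]

Both sides have the same dimensions, so the equation is dimensionally consistent.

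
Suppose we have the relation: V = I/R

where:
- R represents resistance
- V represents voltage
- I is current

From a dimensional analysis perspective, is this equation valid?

No

R (resistance) has dimensions [I^-2 L^2 M T^-3].
V (voltage) has dimensions [I^-1 L^2 M T^-3].
I (current) has dimensions [I].

Left side: [I^-1 L^2 M T^-3]
Right side: [I^3 L^-2 M^-1 T^3]

The two sides have different dimensions, so the equation is NOT dimensionally consistent.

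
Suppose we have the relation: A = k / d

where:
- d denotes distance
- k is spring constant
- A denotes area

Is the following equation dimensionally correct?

No

d (distance) has dimensions [L].
k (spring constant) has dimensions [M T^-2].
A (area) has dimensions [L^2].

Left side: [L^2]
Right side: [L^-1 M T^-2]

The two sides have different dimensions, so the equation is NOT dimensionally consistent.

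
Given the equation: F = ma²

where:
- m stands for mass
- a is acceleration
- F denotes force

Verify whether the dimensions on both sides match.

No

m (mass) has dimensions [M].
a (acceleration) has dimensions [L T^-2].
F (force) has dimensions [L M T^-2].

Left side: [L M T^-2]
Right side: [L^2 M T^-4]

The two sides have different dimensions, so the equation is NOT dimensionally consistent.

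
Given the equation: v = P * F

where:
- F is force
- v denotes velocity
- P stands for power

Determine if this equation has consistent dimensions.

No

F (force) has dimensions [L M T^-2].
v (velocity) has dimensions [L T^-1].
P (power) has dimensions [L^2 M T^-3].

Left side: [L T^-1]
Right side: [L^3 M^2 T^-5]

The two sides have different dimensions, so the equation is NOT dimensionally consistent.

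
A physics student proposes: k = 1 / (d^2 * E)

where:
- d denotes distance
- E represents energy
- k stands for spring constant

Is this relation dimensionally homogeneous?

No

d (distance) has dimensions [L].
E (energy) has dimensions [L^2 M T^-2].
k (spring constant) has dimensions [M T^-2].

Left side: [M T^-2]
Right side: [L^-4 M^-1 T^2]

The two sides have different dimensions, so the equation is NOT dimensionally consistent.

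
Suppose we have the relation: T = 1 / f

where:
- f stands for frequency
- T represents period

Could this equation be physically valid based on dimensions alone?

Yes

f (frequency) has dimensions [T^-1].
T (period) has dimensions [T].

Left side: [T]
Right side: [T]

Both sides have the same dimensions, so the equation is dimensionally consistent.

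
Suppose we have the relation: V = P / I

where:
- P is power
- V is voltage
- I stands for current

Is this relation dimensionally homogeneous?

Yes

P (power) has dimensions [L^2 M T^-3].
V (voltage) has dimensions [I^-1 L^2 M T^-3].
I (current) has dimensions [I].

Left side: [I^-1 L^2 M T^-3]
Right side: [I^-1 L^2 M T^-3]

Both sides have the same dimensions, so the equation is dimensionally consistent.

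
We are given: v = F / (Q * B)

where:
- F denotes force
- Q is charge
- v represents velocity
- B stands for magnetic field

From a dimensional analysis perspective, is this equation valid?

Yes

F (force) has dimensions [L M T^-2].
Q (charge) has dimensions [I T].
v (velocity) has dimensions [L T^-1].
B (magnetic field) has dimensions [I^-1 M T^-2].

Left side: [L T^-1]
Right side: [L T^-1]

Both sides have the same dimensions, so the equation is dimensionally consistent.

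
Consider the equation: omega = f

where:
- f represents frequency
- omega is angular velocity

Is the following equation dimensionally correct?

Yes

f (frequency) has dimensions [T^-1].
omega (angular velocity) has dimensions [T^-1].

Left side: [T^-1]
Right side: [T^-1]

Both sides have the same dimensions, so the equation is dimensionally consistent.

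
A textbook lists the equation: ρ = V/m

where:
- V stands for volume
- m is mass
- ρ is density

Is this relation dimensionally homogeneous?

No

V (volume) has dimensions [L^3].
m (mass) has dimensions [M].
ρ (density) has dimensions [L^-3 M].

Left side: [L^-3 M]
Right side: [L^3 M^-1]

The two sides have different dimensions, so the equation is NOT dimensionally consistent.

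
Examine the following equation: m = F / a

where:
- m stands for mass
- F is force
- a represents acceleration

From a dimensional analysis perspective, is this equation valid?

Yes

m (mass) has dimensions [M].
F (force) has dimensions [L M T^-2].
a (acceleration) has dimensions [L T^-2].

Left side: [M]
Right side: [M]

Both sides have the same dimensions, so the equation is dimensionally consistent.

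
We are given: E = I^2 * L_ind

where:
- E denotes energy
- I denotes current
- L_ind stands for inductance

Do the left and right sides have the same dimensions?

Yes

E (energy) has dimensions [L^2 M T^-2].
I (current) has dimensions [I].
L_ind (inductance) has dimensions [I^-2 L^2 M T^-2].

Left side: [L^2 M T^-2]
Right side: [L^2 M T^-2]

Both sides have the same dimensions, so the equation is dimensionally consistent.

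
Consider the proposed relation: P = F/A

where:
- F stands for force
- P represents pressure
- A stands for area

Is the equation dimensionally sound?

Yes

F (force) has dimensions [L M T^-2].
P (pressure) has dimensions [L^-1 M T^-2].
A (area) has dimensions [L^2].

Left side: [L^-1 M T^-2]
Right side: [L^-1 M T^-2]

Both sides have the same dimensions, so the equation is dimensionally consistent.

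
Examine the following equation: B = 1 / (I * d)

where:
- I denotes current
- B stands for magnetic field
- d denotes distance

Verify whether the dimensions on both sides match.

No

I (current) has dimensions [I].
B (magnetic field) has dimensions [I^-1 M T^-2].
d (distance) has dimensions [L].

Left side: [I^-1 M T^-2]
Right side: [I^-1 L^-1]

The two sides have different dimensions, so the equation is NOT dimensionally consistent.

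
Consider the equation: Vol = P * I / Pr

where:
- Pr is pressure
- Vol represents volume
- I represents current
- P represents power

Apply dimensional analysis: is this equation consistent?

No

Pr (pressure) has dimensions [L^-1 M T^-2].
Vol (volume) has dimensions [L^3].
I (current) has dimensions [I].
P (power) has dimensions [L^2 M T^-3].

Left side: [L^3]
Right side: [I L^3 T^-1]

The two sides have different dimensions, so the equation is NOT dimensionally consistent.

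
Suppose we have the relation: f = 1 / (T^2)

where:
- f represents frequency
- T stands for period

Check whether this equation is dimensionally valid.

No

f (frequency) has dimensions [T^-1].
T (period) has dimensions [T].

Left side: [T^-1]
Right side: [T^-2]

The two sides have different dimensions, so the equation is NOT dimensionally consistent.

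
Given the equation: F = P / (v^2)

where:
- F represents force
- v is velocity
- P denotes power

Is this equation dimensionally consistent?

No

F (force) has dimensions [L M T^-2].
v (velocity) has dimensions [L T^-1].
P (power) has dimensions [L^2 M T^-3].

Left side: [L M T^-2]
Right side: [M T^-1]

The two sides have different dimensions, so the equation is NOT dimensionally consistent.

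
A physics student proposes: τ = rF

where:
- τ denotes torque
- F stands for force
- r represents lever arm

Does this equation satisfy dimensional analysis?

Yes

τ (torque) has dimensions [L^2 M T^-2].
F (force) has dimensions [L M T^-2].
r (lever arm) has dimensions [L].

Left side: [L^2 M T^-2]
Right side: [L^2 M T^-2]

Both sides have the same dimensions, so the equation is dimensionally consistent.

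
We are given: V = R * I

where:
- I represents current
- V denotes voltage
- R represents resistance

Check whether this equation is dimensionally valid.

Yes

I (current) has dimensions [I].
V (voltage) has dimensions [I^-1 L^2 M T^-3].
R (resistance) has dimensions [I^-2 L^2 M T^-3].

Left side: [I^-1 L^2 M T^-3]
Right side: [I^-1 L^2 M T^-3]

Both sides have the same dimensions, so the equation is dimensionally consistent.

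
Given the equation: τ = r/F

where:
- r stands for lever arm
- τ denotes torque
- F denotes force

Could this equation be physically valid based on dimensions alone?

No

r (lever arm) has dimensions [L].
τ (torque) has dimensions [L^2 M T^-2].
F (force) has dimensions [L M T^-2].

Left side: [L^2 M T^-2]
Right side: [M^-1 T^2]

The two sides have different dimensions, so the equation is NOT dimensionally consistent.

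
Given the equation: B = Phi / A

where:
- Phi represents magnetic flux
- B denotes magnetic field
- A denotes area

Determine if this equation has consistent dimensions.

Yes

Phi (magnetic flux) has dimensions [I^-1 L^2 M T^-2].
B (magnetic field) has dimensions [I^-1 M T^-2].
A (area) has dimensions [L^2].

Left side: [I^-1 M T^-2]
Right side: [I^-1 M T^-2]

Both sides have the same dimensions, so the equation is dimensionally consistent.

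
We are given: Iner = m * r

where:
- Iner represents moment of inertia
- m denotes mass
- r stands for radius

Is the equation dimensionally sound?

No

Iner (moment of inertia) has dimensions [L^2 M].
m (mass) has dimensions [M].
r (radius) has dimensions [L].

Left side: [L^2 M]
Right side: [L M]

The two sides have different dimensions, so the equation is NOT dimensionally consistent.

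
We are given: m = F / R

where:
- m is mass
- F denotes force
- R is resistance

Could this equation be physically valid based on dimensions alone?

No

m (mass) has dimensions [M].
F (force) has dimensions [L M T^-2].
R (resistance) has dimensions [I^-2 L^2 M T^-3].

Left side: [M]
Right side: [I^2 L^-1 T]

The two sides have different dimensions, so the equation is NOT dimensionally consistent.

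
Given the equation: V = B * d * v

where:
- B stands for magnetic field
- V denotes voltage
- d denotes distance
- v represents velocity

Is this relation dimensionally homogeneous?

Yes

B (magnetic field) has dimensions [I^-1 M T^-2].
V (voltage) has dimensions [I^-1 L^2 M T^-3].
d (distance) has dimensions [L].
v (velocity) has dimensions [L T^-1].

Left side: [I^-1 L^2 M T^-3]
Right side: [I^-1 L^2 M T^-3]

Both sides have the same dimensions, so the equation is dimensionally consistent.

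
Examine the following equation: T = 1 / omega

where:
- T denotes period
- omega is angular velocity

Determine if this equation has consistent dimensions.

Yes

T (period) has dimensions [T].
omega (angular velocity) has dimensions [T^-1].

Left side: [T]
Right side: [T]

Both sides have the same dimensions, so the equation is dimensionally consistent.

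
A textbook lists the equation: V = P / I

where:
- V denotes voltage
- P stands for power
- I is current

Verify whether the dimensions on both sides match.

Yes

V (voltage) has dimensions [I^-1 L^2 M T^-3].
P (power) has dimensions [L^2 M T^-3].
I (current) has dimensions [I].

Left side: [I^-1 L^2 M T^-3]
Right side: [I^-1 L^2 M T^-3]

Both sides have the same dimensions, so the equation is dimensionally consistent.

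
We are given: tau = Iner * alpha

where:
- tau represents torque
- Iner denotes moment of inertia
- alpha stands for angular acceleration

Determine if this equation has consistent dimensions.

Yes

tau (torque) has dimensions [L^2 M T^-2].
Iner (moment of inertia) has dimensions [L^2 M].
alpha (angular acceleration) has dimensions [T^-2].

Left side: [L^2 M T^-2]
Right side: [L^2 M T^-2]

Both sides have the same dimensions, so the equation is dimensionally consistent.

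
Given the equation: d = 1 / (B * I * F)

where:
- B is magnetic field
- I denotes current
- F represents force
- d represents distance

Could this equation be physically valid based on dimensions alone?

No

B (magnetic field) has dimensions [I^-1 M T^-2].
I (current) has dimensions [I].
F (force) has dimensions [L M T^-2].
d (distance) has dimensions [L].

Left side: [L]
Right side: [L^-1 M^-2 T^4]

The two sides have different dimensions, so the equation is NOT dimensionally consistent.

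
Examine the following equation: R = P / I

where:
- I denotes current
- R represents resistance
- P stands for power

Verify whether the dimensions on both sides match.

No

I (current) has dimensions [I].
R (resistance) has dimensions [I^-2 L^2 M T^-3].
P (power) has dimensions [L^2 M T^-3].

Left side: [I^-2 L^2 M T^-3]
Right side: [I^-1 L^2 M T^-3]

The two sides have different dimensions, so the equation is NOT dimensionally consistent.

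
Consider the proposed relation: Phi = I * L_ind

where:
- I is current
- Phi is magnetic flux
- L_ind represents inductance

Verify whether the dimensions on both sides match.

Yes

I (current) has dimensions [I].
Phi (magnetic flux) has dimensions [I^-1 L^2 M T^-2].
L_ind (inductance) has dimensions [I^-2 L^2 M T^-2].

Left side: [I^-1 L^2 M T^-2]
Right side: [I^-1 L^2 M T^-2]

Both sides have the same dimensions, so the equation is dimensionally consistent.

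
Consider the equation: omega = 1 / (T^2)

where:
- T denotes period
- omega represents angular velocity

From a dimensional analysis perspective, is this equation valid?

No

T (period) has dimensions [T].
omega (angular velocity) has dimensions [T^-1].

Left side: [T^-1]
Right side: [T^-2]

The two sides have different dimensions, so the equation is NOT dimensionally consistent.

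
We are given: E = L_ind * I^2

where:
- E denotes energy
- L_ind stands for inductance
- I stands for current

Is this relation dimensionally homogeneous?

Yes

E (energy) has dimensions [L^2 M T^-2].
L_ind (inductance) has dimensions [I^-2 L^2 M T^-2].
I (current) has dimensions [I].

Left side: [L^2 M T^-2]
Right side: [L^2 M T^-2]

Both sides have the same dimensions, so the equation is dimensionally consistent.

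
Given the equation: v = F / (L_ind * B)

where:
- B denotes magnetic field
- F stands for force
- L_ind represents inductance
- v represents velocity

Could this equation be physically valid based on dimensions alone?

No

B (magnetic field) has dimensions [I^-1 M T^-2].
F (force) has dimensions [L M T^-2].
L_ind (inductance) has dimensions [I^-2 L^2 M T^-2].
v (velocity) has dimensions [L T^-1].

Left side: [L T^-1]
Right side: [I^3 L^-1 M^-1 T^2]

The two sides have different dimensions, so the equation is NOT dimensionally consistent.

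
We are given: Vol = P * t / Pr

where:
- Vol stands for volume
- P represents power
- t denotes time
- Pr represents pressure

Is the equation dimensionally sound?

Yes

Vol (volume) has dimensions [L^3].
P (power) has dimensions [L^2 M T^-3].
t (time) has dimensions [T].
Pr (pressure) has dimensions [L^-1 M T^-2].

Left side: [L^3]
Right side: [L^3]

Both sides have the same dimensions, so the equation is dimensionally consistent.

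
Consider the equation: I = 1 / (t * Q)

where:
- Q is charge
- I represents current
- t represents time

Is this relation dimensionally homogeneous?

No

Q (charge) has dimensions [I T].
I (current) has dimensions [I].
t (time) has dimensions [T].

Left side: [I]
Right side: [I^-1 T^-2]

The two sides have different dimensions, so the equation is NOT dimensionally consistent.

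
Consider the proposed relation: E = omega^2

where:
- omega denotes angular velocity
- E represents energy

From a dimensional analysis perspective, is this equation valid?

No

omega (angular velocity) has dimensions [T^-1].
E (energy) has dimensions [L^2 M T^-2].

Left side: [L^2 M T^-2]
Right side: [T^-2]

The two sides have different dimensions, so the equation is NOT dimensionally consistent.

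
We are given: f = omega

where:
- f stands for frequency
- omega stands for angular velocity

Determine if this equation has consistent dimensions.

Yes

f (frequency) has dimensions [T^-1].
omega (angular velocity) has dimensions [T^-1].

Left side: [T^-1]
Right side: [T^-1]

Both sides have the same dimensions, so the equation is dimensionally consistent.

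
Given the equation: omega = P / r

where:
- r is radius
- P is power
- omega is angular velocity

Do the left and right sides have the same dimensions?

No

r (radius) has dimensions [L].
P (power) has dimensions [L^2 M T^-3].
omega (angular velocity) has dimensions [T^-1].

Left side: [T^-1]
Right side: [L M T^-3]

The two sides have different dimensions, so the equation is NOT dimensionally consistent.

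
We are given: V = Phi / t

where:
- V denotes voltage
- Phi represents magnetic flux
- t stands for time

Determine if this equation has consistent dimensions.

Yes

V (voltage) has dimensions [I^-1 L^2 M T^-3].
Phi (magnetic flux) has dimensions [I^-1 L^2 M T^-2].
t (time) has dimensions [T].

Left side: [I^-1 L^2 M T^-3]
Right side: [I^-1 L^2 M T^-3]

Both sides have the same dimensions, so the equation is dimensionally consistent.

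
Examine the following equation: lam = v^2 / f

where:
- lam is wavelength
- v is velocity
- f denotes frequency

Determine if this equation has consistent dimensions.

No

lam (wavelength) has dimensions [L].
v (velocity) has dimensions [L T^-1].
f (frequency) has dimensions [T^-1].

Left side: [L]
Right side: [L^2 T^-1]

The two sides have different dimensions, so the equation is NOT dimensionally consistent.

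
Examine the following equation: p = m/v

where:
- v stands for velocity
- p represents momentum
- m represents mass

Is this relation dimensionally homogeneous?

No

v (velocity) has dimensions [L T^-1].
p (momentum) has dimensions [L M T^-1].
m (mass) has dimensions [M].

Left side: [L M T^-1]
Right side: [L^-1 M T]

The two sides have different dimensions, so the equation is NOT dimensionally consistent.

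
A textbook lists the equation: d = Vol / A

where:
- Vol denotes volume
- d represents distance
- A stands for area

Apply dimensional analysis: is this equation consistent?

Yes

Vol (volume) has dimensions [L^3].
d (distance) has dimensions [L].
A (area) has dimensions [L^2].

Left side: [L]
Right side: [L]

Both sides have the same dimensions, so the equation is dimensionally consistent.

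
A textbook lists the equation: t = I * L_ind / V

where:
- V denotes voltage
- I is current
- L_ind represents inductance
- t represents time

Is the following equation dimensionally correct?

Yes

V (voltage) has dimensions [I^-1 L^2 M T^-3].
I (current) has dimensions [I].
L_ind (inductance) has dimensions [I^-2 L^2 M T^-2].
t (time) has dimensions [T].

Left side: [T]
Right side: [T]

Both sides have the same dimensions, so the equation is dimensionally consistent.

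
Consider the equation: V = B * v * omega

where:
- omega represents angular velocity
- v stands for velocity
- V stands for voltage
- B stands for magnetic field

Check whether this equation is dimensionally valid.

No

omega (angular velocity) has dimensions [T^-1].
v (velocity) has dimensions [L T^-1].
V (voltage) has dimensions [I^-1 L^2 M T^-3].
B (magnetic field) has dimensions [I^-1 M T^-2].

Left side: [I^-1 L^2 M T^-3]
Right side: [I^-1 L M T^-4]

The two sides have different dimensions, so the equation is NOT dimensionally consistent.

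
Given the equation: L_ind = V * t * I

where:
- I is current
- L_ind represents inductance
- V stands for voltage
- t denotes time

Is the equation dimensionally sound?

No

I (current) has dimensions [I].
L_ind (inductance) has dimensions [I^-2 L^2 M T^-2].
V (voltage) has dimensions [I^-1 L^2 M T^-3].
t (time) has dimensions [T].

Left side: [I^-2 L^2 M T^-2]
Right side: [L^2 M T^-2]

The two sides have different dimensions, so the equation is NOT dimensionally consistent.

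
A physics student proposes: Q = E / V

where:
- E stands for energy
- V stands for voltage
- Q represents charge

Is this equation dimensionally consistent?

Yes

E (energy) has dimensions [L^2 M T^-2].
V (voltage) has dimensions [I^-1 L^2 M T^-3].
Q (charge) has dimensions [I T].

Left side: [I T]
Right side: [I T]

Both sides have the same dimensions, so the equation is dimensionally consistent.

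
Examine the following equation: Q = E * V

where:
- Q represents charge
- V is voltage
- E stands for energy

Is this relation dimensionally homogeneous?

No

Q (charge) has dimensions [I T].
V (voltage) has dimensions [I^-1 L^2 M T^-3].
E (energy) has dimensions [L^2 M T^-2].

Left side: [I T]
Right side: [I^-1 L^4 M^2 T^-5]

The two sides have different dimensions, so the equation is NOT dimensionally consistent.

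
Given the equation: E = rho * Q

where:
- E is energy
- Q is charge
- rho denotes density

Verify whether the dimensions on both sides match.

No

E (energy) has dimensions [L^2 M T^-2].
Q (charge) has dimensions [I T].
rho (density) has dimensions [L^-3 M].

Left side: [L^2 M T^-2]
Right side: [I L^-3 M T]

The two sides have different dimensions, so the equation is NOT dimensionally consistent.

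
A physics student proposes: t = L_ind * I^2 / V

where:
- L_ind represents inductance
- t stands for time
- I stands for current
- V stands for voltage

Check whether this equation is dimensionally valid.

No

L_ind (inductance) has dimensions [I^-2 L^2 M T^-2].
t (time) has dimensions [T].
I (current) has dimensions [I].
V (voltage) has dimensions [I^-1 L^2 M T^-3].

Left side: [T]
Right side: [I T]

The two sides have different dimensions, so the equation is NOT dimensionally consistent.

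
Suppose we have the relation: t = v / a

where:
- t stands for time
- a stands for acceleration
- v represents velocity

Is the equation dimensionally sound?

Yes

t (time) has dimensions [T].
a (acceleration) has dimensions [L T^-2].
v (velocity) has dimensions [L T^-1].

Left side: [T]
Right side: [T]

Both sides have the same dimensions, so the equation is dimensionally consistent.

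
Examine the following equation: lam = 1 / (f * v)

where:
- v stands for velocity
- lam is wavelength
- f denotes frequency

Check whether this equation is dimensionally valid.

No

v (velocity) has dimensions [L T^-1].
lam (wavelength) has dimensions [L].
f (frequency) has dimensions [T^-1].

Left side: [L]
Right side: [L^-1 T^2]

The two sides have different dimensions, so the equation is NOT dimensionally consistent.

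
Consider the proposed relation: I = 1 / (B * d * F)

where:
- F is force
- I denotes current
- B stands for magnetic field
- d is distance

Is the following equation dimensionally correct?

No

F (force) has dimensions [L M T^-2].
I (current) has dimensions [I].
B (magnetic field) has dimensions [I^-1 M T^-2].
d (distance) has dimensions [L].

Left side: [I]
Right side: [I L^-2 M^-2 T^4]

The two sides have different dimensions, so the equation is NOT dimensionally consistent.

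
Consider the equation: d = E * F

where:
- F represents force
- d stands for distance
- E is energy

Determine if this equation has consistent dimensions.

No

F (force) has dimensions [L M T^-2].
d (distance) has dimensions [L].
E (energy) has dimensions [L^2 M T^-2].

Left side: [L]
Right side: [L^3 M^2 T^-4]

The two sides have different dimensions, so the equation is NOT dimensionally consistent.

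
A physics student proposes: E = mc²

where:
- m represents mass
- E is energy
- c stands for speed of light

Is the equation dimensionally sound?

Yes

m (mass) has dimensions [M].
E (energy) has dimensions [L^2 M T^-2].
c (speed of light) has dimensions [L T^-1].

Left side: [L^2 M T^-2]
Right side: [L^2 M T^-2]

Both sides have the same dimensions, so the equation is dimensionally consistent.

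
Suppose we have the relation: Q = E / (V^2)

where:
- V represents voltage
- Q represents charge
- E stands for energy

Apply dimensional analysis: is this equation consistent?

No

V (voltage) has dimensions [I^-1 L^2 M T^-3].
Q (charge) has dimensions [I T].
E (energy) has dimensions [L^2 M T^-2].

Left side: [I T]
Right side: [I^2 L^-2 M^-1 T^4]

The two sides have different dimensions, so the equation is NOT dimensionally consistent.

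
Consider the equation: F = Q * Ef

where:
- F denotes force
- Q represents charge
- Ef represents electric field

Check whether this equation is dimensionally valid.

Yes

F (force) has dimensions [L M T^-2].
Q (charge) has dimensions [I T].
Ef (electric field) has dimensions [I^-1 L M T^-3].

Left side: [L M T^-2]
Right side: [L M T^-2]

Both sides have the same dimensions, so the equation is dimensionally consistent.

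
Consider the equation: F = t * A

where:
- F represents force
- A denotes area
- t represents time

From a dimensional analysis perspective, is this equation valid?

No

F (force) has dimensions [L M T^-2].
A (area) has dimensions [L^2].
t (time) has dimensions [T].

Left side: [L M T^-2]
Right side: [L^2 T]

The two sides have different dimensions, so the equation is NOT dimensionally consistent.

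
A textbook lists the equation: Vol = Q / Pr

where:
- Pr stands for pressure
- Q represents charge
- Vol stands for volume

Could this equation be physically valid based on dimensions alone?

No

Pr (pressure) has dimensions [L^-1 M T^-2].
Q (charge) has dimensions [I T].
Vol (volume) has dimensions [L^3].

Left side: [L^3]
Right side: [I L M^-1 T^3]

The two sides have different dimensions, so the equation is NOT dimensionally consistent.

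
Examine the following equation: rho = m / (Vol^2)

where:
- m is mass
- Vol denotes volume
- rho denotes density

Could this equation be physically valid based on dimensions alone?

No

m (mass) has dimensions [M].
Vol (volume) has dimensions [L^3].
rho (density) has dimensions [L^-3 M].

Left side: [L^-3 M]
Right side: [L^-6 M]

The two sides have different dimensions, so the equation is NOT dimensionally consistent.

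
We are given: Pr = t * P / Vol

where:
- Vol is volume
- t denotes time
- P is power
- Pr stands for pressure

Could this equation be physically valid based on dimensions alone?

Yes

Vol (volume) has dimensions [L^3].
t (time) has dimensions [T].
P (power) has dimensions [L^2 M T^-3].
Pr (pressure) has dimensions [L^-1 M T^-2].

Left side: [L^-1 M T^-2]
Right side: [L^-1 M T^-2]

Both sides have the same dimensions, so the equation is dimensionally consistent.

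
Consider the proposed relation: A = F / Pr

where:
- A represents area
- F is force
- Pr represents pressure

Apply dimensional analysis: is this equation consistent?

Yes

A (area) has dimensions [L^2].
F (force) has dimensions [L M T^-2].
Pr (pressure) has dimensions [L^-1 M T^-2].

Left side: [L^2]
Right side: [L^2]

Both sides have the same dimensions, so the equation is dimensionally consistent.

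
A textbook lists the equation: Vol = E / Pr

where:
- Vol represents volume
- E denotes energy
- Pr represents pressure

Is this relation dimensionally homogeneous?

Yes

Vol (volume) has dimensions [L^3].
E (energy) has dimensions [L^2 M T^-2].
Pr (pressure) has dimensions [L^-1 M T^-2].

Left side: [L^3]
Right side: [L^3]

Both sides have the same dimensions, so the equation is dimensionally consistent.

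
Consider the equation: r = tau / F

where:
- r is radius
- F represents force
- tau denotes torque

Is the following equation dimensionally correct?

Yes

r (radius) has dimensions [L].
F (force) has dimensions [L M T^-2].
tau (torque) has dimensions [L^2 M T^-2].

Left side: [L]
Right side: [L]

Both sides have the same dimensions, so the equation is dimensionally consistent.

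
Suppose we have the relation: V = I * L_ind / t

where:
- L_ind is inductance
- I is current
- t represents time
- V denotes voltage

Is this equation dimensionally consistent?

Yes

L_ind (inductance) has dimensions [I^-2 L^2 M T^-2].
I (current) has dimensions [I].
t (time) has dimensions [T].
V (voltage) has dimensions [I^-1 L^2 M T^-3].

Left side: [I^-1 L^2 M T^-3]
Right side: [I^-1 L^2 M T^-3]

Both sides have the same dimensions, so the equation is dimensionally consistent.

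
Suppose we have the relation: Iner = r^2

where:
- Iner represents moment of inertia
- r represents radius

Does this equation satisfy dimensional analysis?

No

Iner (moment of inertia) has dimensions [L^2 M].
r (radius) has dimensions [L].

Left side: [L^2 M]
Right side: [L^2]

The two sides have different dimensions, so the equation is NOT dimensionally consistent.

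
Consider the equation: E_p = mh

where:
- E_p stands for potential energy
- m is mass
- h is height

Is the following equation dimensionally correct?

No

E_p (potential energy) has dimensions [L^2 M T^-2].
m (mass) has dimensions [M].
h (height) has dimensions [L].

Left side: [L^2 M T^-2]
Right side: [L M]

The two sides have different dimensions, so the equation is NOT dimensionally consistent.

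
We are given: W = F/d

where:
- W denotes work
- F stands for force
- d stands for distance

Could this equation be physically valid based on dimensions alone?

No

W (work) has dimensions [L^2 M T^-2].
F (force) has dimensions [L M T^-2].
d (distance) has dimensions [L].

Left side: [L^2 M T^-2]
Right side: [M T^-2]

The two sides have different dimensions, so the equation is NOT dimensionally consistent.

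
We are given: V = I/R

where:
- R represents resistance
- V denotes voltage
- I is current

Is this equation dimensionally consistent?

No

R (resistance) has dimensions [I^-2 L^2 M T^-3].
V (voltage) has dimensions [I^-1 L^2 M T^-3].
I (current) has dimensions [I].

Left side: [I^-1 L^2 M T^-3]
Right side: [I^3 L^-2 M^-1 T^3]

The two sides have different dimensions, so the equation is NOT dimensionally consistent.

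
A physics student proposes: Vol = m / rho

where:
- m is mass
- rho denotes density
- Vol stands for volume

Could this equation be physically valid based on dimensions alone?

Yes

m (mass) has dimensions [M].
rho (density) has dimensions [L^-3 M].
Vol (volume) has dimensions [L^3].

Left side: [L^3]
Right side: [L^3]

Both sides have the same dimensions, so the equation is dimensionally consistent.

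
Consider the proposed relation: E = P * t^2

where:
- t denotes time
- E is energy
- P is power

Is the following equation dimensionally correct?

No

t (time) has dimensions [T].
E (energy) has dimensions [L^2 M T^-2].
P (power) has dimensions [L^2 M T^-3].

Left side: [L^2 M T^-2]
Right side: [L^2 M T^-1]

The two sides have different dimensions, so the equation is NOT dimensionally consistent.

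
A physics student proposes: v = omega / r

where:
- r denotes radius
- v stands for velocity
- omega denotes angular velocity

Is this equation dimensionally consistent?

No

r (radius) has dimensions [L].
v (velocity) has dimensions [L T^-1].
omega (angular velocity) has dimensions [T^-1].

Left side: [L T^-1]
Right side: [L^-1 T^-1]

The two sides have different dimensions, so the equation is NOT dimensionally consistent.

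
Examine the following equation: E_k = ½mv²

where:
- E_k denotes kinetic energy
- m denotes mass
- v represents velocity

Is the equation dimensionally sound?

Yes

E_k (kinetic energy) has dimensions [L^2 M T^-2].
m (mass) has dimensions [M].
v (velocity) has dimensions [L T^-1].

Left side: [L^2 M T^-2]
Right side: [L^2 M T^-2]

Both sides have the same dimensions, so the equation is dimensionally consistent.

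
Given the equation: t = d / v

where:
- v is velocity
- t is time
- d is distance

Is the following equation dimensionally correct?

Yes

v (velocity) has dimensions [L T^-1].
t (time) has dimensions [T].
d (distance) has dimensions [L].

Left side: [T]
Right side: [T]

Both sides have the same dimensions, so the equation is dimensionally consistent.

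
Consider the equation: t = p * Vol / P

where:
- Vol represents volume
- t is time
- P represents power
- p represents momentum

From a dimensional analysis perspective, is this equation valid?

No

Vol (volume) has dimensions [L^3].
t (time) has dimensions [T].
P (power) has dimensions [L^2 M T^-3].
p (momentum) has dimensions [L M T^-1].

Left side: [T]
Right side: [L^2 T^2]

The two sides have different dimensions, so the equation is NOT dimensionally consistent.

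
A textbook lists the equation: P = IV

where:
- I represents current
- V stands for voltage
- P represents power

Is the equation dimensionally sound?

Yes

I (current) has dimensions [I].
V (voltage) has dimensions [I^-1 L^2 M T^-3].
P (power) has dimensions [L^2 M T^-3].

Left side: [L^2 M T^-3]
Right side: [L^2 M T^-3]

Both sides have the same dimensions, so the equation is dimensionally consistent.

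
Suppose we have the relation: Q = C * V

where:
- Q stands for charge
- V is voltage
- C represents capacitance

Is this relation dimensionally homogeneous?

Yes

Q (charge) has dimensions [I T].
V (voltage) has dimensions [I^-1 L^2 M T^-3].
C (capacitance) has dimensions [I^2 L^-2 M^-1 T^4].

Left side: [I T]
Right side: [I T]

Both sides have the same dimensions, so the equation is dimensionally consistent.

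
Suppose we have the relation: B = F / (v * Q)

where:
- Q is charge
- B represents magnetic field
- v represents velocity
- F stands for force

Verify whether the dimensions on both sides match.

Yes

Q (charge) has dimensions [I T].
B (magnetic field) has dimensions [I^-1 M T^-2].
v (velocity) has dimensions [L T^-1].
F (force) has dimensions [L M T^-2].

Left side: [I^-1 M T^-2]
Right side: [I^-1 M T^-2]

Both sides have the same dimensions, so the equation is dimensionally consistent.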